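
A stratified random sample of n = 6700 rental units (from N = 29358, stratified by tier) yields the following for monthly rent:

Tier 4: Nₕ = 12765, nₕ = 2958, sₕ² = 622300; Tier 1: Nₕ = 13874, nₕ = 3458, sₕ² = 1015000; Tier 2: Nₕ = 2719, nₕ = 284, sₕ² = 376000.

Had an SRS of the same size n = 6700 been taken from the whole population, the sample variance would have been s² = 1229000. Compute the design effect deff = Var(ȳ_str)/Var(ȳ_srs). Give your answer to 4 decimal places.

0.6353

Var(ȳ_str) = Σ Wₕ²(1−fₕ)sₕ²/nₕ with Wₕ = Nₕ/29358:
  Tier 4: (12765/29358)²·(1−2958/12765)·622300/2958 = 30.556647
  Tier 1: (13874/29358)²·(1−3458/13874)·1015000/3458 = 49.21424
  Tier 2: (2719/29358)²·(1−284/2719)·376000/284 = 10.170089
  → Var(ȳ_str) = 89.940976.
Var(ȳ_srs) = (1 − 6700/29358)·1229000/6700 = 141.57031.
deff = 89.940976 / 141.57031 = 0.6353.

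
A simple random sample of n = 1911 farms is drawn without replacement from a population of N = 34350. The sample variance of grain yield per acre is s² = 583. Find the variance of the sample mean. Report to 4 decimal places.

Under SRS without replacement, Var(ȳ) = (1 − f)·s²/n with f = n/N = 1911/34350 = 0.05563319.
Var(ȳ) = (1 − 0.05563319)·583/1911 = 0.94436681·0.30507588 = 0.28810353.

0.2881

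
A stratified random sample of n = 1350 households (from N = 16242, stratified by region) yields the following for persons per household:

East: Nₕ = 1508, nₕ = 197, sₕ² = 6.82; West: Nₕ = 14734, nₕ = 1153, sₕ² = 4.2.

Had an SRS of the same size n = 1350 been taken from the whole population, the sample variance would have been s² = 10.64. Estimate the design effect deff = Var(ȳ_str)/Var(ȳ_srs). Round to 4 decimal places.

Var(ȳ_str) = Σ Wₕ²(1−fₕ)sₕ²/nₕ with Wₕ = Nₕ/16242:
  East: (1508/16242)²·(1−197/1508)·6.82/197 = 2.5944372 × 10^-4
  West: (14734/16242)²·(1−1153/14734)·4.2/1153 = 0.0027630795
  → Var(ȳ_str) = 0.0030225232.
Var(ȳ_srs) = (1 − 1350/16242)·10.64/1350 = 0.0072263897.
deff = 0.0030225232 / 0.0072263897 = 0.4183.

0.4183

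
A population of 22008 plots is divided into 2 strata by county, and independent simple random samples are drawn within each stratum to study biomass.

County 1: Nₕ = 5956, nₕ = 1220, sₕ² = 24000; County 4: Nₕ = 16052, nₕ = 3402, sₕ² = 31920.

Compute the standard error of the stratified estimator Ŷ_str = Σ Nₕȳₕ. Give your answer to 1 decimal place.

49599.8

Var(Ŷ_str) = Σₕ Nₕ²(1 − fₕ)sₕ²/nₕ.
County 1: 5956²·(1 − 1220/5956)·24000/1220 = 5.5490392 × 10^8.
County 4: 16052²·(1 − 3402/16052)·31920/3402 = 1.9052337 × 10^9.
Sum = 2.4601376 × 10^9.
SE = √(2.4601376 × 10^9) = 49599.8.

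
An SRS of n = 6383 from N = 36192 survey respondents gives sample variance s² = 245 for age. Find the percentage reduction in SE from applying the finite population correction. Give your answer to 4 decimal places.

f = n/N = 6383/36192 = 0.17636494.
SE_no-fpc = √(s²/n) = 0.19591632; SE_fpc = √((1−f)s²/n) = 0.17780257.
Ratio = √(1−f) = 0.90754342. Reduction = 100·(1 − 0.90754342) = 9.2457%.

9.2457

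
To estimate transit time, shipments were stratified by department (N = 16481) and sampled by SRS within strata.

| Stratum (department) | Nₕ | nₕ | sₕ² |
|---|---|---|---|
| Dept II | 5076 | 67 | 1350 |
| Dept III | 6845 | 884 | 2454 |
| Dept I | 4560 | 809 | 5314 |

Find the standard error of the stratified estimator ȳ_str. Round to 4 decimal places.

1.6483

Var(ȳ_str) = Σₕ Wₕ²(1 − fₕ)sₕ²/nₕ with Wₕ = Nₕ/N, N = 16481.
Dept II: Wₕ = 0.30799102; term = 0.30799102²·(1 − 0.01319937)·1350/67 = 1.886099.
Dept III: Wₕ = 0.41532674; term = 0.41532674²·(1 − 0.12914536)·2454/884 = 0.41701123.
Dept I: Wₕ = 0.27668224; term = 0.27668224²·(1 − 0.17741228)·5314/809 = 0.41363551.
Sum = 2.7167457.
SE = √(2.7167457) = 1.6483.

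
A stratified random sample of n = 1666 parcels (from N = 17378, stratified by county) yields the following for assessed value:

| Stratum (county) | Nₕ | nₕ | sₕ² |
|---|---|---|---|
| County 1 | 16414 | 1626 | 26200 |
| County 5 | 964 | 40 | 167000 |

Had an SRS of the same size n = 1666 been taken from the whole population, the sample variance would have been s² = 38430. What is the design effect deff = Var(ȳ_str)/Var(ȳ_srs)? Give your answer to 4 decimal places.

Var(ȳ_str) = Σ Wₕ²(1−fₕ)sₕ²/nₕ with Wₕ = Nₕ/17378:
  County 1: (16414/17378)²·(1−1626/16414)·26200/1626 = 12.951052
  County 5: (964/17378)²·(1−40/964)·167000/40 = 12.314191
  → Var(ȳ_str) = 25.265243.
Var(ȳ_srs) = (1 − 1666/17378)·38430/1666 = 20.85581.
deff = 25.265243 / 20.85581 = 1.2114.

1.2114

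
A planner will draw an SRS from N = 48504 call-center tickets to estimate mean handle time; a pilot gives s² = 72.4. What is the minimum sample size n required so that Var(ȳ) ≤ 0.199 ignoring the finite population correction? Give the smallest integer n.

364

Without fpc, n₀ = s²/D = 72.4/0.199 = 363.8191.
Rounding up, n = 364.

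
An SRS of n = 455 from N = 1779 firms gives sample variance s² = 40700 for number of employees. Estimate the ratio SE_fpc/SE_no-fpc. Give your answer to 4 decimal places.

f = n/N = 455/1779 = 0.25576166.
SE_no-fpc = √(s²/n) = 9.4578301; SE_fpc = √((1−f)s²/n) = 8.159199.
Ratio = √(1−f) = 0.86269249.

0.8627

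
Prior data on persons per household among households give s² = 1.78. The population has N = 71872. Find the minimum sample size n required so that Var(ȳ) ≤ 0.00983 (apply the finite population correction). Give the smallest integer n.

Without fpc, n₀ = s²/D = 1.78/0.00983 = 181.0783.
With fpc, (1 − n/N)·s²/n ≤ D requires n ≥ n₀/(1 + n₀/N) = 181.0783/(1 + 181.0783/71872) = 180.6232.
Rounding up, n = 181.

181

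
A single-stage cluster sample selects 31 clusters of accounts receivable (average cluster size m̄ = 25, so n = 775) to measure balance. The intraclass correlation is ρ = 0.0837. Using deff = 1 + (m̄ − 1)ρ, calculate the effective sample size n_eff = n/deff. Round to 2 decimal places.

deff = 1 + (25 − 1)·0.0837 = 1 + 2.0088 = 3.0088.
n_eff = 775 / 3.0088 = 257.58.

257.58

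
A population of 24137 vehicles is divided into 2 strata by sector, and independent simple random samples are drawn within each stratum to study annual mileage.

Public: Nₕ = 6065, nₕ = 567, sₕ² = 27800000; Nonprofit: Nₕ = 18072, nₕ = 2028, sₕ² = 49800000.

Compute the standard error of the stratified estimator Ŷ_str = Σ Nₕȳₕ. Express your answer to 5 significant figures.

2.9589 × 10^6

Var(Ŷ_str) = Σₕ Nₕ²(1 − fₕ)sₕ²/nₕ.
Public: 6065²·(1 − 567/6065)·27800000/567 = 1.6349229 × 10^12.
Nonprofit: 18072²·(1 − 2028/18072)·49800000/2028 = 7.1200044 × 10^12.
Sum = 8.7549273 × 10^12.
SE = √(8.7549273 × 10^12) = 2.9589 × 10^6.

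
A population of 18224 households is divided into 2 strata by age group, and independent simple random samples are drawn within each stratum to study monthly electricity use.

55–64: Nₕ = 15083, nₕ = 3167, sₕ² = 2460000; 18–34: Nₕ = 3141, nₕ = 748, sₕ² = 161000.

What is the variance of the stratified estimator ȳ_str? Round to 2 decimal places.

425.23

Var(ȳ_str) = Σₕ Wₕ²(1 − fₕ)sₕ²/nₕ with Wₕ = Nₕ/N, N = 18224.
55–64: Wₕ = 0.82764486; term = 0.82764486²·(1 − 0.20997149)·2460000/3167 = 420.35659.
18–34: Wₕ = 0.17235514; term = 0.17235514²·(1 − 0.23814072)·161000/748 = 4.8713294.
Sum = 425.22792.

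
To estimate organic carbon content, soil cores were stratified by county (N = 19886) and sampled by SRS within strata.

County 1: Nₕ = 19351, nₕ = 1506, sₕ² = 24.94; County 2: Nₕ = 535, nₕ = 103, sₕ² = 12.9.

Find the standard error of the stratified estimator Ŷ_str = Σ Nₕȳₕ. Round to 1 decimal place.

2397.4

Var(Ŷ_str) = Σₕ Nₕ²(1 − fₕ)sₕ²/nₕ.
County 1: 19351²·(1 − 1506/19351)·24.94/1506 = 5.7186227 × 10^6.
County 2: 535²·(1 − 103/535)·12.9/103 = 28946.097.
Sum = 5.7475688 × 10^6.
SE = √(5.7475688 × 10^6) = 2397.4.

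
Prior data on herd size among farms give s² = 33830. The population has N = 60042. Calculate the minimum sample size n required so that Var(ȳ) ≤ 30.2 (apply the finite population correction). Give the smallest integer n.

1100

Without fpc, n₀ = s²/D = 33830/30.2 = 1120.1987.
With fpc, (1 − n/N)·s²/n ≤ D requires n ≥ n₀/(1 + n₀/N) = 1120.1987/(1 + 1120.1987/60042) = 1099.6820.
Rounding up, n = 1100.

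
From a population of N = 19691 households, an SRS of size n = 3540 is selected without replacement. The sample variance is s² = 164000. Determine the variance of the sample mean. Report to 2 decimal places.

Under SRS without replacement, Var(ȳ) = (1 − f)·s²/n with f = n/N = 3540/19691 = 0.17977756.
Var(ȳ) = (1 − 0.17977756)·164000/3540 = 0.82022244·46.327684 = 37.999006.

38.00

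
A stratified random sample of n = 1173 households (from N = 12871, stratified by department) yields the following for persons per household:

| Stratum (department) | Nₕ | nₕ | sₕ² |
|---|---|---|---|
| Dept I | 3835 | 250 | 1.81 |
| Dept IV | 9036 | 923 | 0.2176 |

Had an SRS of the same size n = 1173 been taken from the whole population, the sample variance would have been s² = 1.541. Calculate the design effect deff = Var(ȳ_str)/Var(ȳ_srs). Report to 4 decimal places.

0.5906

Var(ȳ_str) = Σ Wₕ²(1−fₕ)sₕ²/nₕ with Wₕ = Nₕ/12871:
  Dept I: (3835/12871)²·(1−250/3835)·1.81/250 = 6.0085339 × 10^-4
  Dept IV: (9036/12871)²·(1−923/9036)·0.2176/923 = 1.0432546 × 10^-4
  → Var(ȳ_str) = 7.0517885 × 10^-4.
Var(ȳ_srs) = (1 − 1173/12871)·1.541/1173 = 0.001193999.
deff = (7.0517885 × 10^-4) / 0.001193999 = 0.5906.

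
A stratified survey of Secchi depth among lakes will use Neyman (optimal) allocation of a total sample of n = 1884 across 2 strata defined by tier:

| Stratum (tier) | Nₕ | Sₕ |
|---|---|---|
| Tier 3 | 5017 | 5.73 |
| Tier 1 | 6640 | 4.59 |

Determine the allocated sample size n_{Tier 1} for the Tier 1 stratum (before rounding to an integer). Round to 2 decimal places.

969.52

Neyman allocation: nₕ = n·NₕSₕ / Σⱼ NⱼSⱼ.
Σ NⱼSⱼ = 5017·5.73 + 6640·4.59 = 59225.01.
n_{Tier 1} = 1884·6640·4.59 / 59225.01 = 969.52.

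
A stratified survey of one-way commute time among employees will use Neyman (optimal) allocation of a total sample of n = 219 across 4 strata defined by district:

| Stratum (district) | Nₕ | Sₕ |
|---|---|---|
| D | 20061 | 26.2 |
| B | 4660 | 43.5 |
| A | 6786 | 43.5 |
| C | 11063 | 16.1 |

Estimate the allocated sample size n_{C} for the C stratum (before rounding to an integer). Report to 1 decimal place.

32.5

Neyman allocation: nₕ = n·NₕSₕ / Σⱼ NⱼSⱼ.
Σ NⱼSⱼ = 20061·26.2 + 4660·43.5 + 6786·43.5 + 11063·16.1 = 1.2016135 × 10^6.
n_{C} = 219·11063·16.1 / (1.2016135 × 10^6) = 32.5.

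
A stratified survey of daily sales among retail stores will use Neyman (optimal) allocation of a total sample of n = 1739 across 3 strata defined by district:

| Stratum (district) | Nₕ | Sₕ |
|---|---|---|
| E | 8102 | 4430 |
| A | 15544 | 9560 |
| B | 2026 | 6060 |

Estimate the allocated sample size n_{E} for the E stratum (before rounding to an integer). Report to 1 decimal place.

317.2

Neyman allocation: nₕ = n·NₕSₕ / Σⱼ NⱼSⱼ.
Σ NⱼSⱼ = 8102·4430 + 15544·9560 + 2026·6060 = 1.9677006 × 10^8.
n_{E} = 1739·8102·4430 / (1.9677006 × 10^8) = 317.2.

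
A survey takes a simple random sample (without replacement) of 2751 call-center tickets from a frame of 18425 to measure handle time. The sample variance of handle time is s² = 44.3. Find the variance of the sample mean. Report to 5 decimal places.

0.01370

Under SRS without replacement, Var(ȳ) = (1 − f)·s²/n with f = n/N = 2751/18425 = 0.14930801.
Var(ȳ) = (1 − 0.14930801)·44.3/2751 = 0.85069199·0.016103235 = 0.013698893.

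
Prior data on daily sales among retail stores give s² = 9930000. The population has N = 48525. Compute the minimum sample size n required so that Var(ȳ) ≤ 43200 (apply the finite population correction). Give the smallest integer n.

229

Without fpc, n₀ = s²/D = 9930000/43200 = 229.8611.
With fpc, (1 − n/N)·s²/n ≤ D requires n ≥ n₀/(1 + n₀/N) = 229.8611/(1 + 229.8611/48525) = 228.7774.
Rounding up, n = 229.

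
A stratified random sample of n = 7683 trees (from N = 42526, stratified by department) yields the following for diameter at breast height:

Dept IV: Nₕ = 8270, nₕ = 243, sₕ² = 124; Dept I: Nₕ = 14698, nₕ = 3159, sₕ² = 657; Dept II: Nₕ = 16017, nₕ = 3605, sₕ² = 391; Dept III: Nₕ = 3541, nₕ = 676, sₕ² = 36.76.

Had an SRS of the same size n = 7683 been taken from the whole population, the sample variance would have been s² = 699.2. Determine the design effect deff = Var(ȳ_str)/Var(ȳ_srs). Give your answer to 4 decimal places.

0.6768

Var(ȳ_str) = Σ Wₕ²(1−fₕ)sₕ²/nₕ with Wₕ = Nₕ/42526:
  Dept IV: (8270/42526)²·(1−243/8270)·124/243 = 0.018731179
  Dept I: (14698/42526)²·(1−3159/14698)·657/3159 = 0.019504422
  Dept II: (16017/42526)²·(1−3605/16017)·391/3605 = 0.011922995
  Dept III: (3541/42526)²·(1−676/3541)·36.76/676 = 3.0504948 × 10^-4
  → Var(ȳ_str) = 0.050463645.
Var(ȳ_srs) = (1 − 7683/42526)·699.2/7683 = 0.074564411.
deff = 0.050463645 / 0.074564411 = 0.6768.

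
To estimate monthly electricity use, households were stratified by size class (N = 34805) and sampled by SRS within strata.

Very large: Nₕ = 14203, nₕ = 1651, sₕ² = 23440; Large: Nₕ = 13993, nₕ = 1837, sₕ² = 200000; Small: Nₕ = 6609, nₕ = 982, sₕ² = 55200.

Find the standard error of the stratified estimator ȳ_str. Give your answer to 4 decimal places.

4.3707

Var(ȳ_str) = Σₕ Wₕ²(1 − fₕ)sₕ²/nₕ with Wₕ = Nₕ/N, N = 34805.
Very large: Wₕ = 0.40807355; term = 0.40807355²·(1 − 0.11624305)·23440/1651 = 2.0893937.
Large: Wₕ = 0.40203994; term = 0.40203994²·(1 − 0.13127993)·200000/1837 = 15.287592.
Small: Wₕ = 0.18988651; term = 0.18988651²·(1 − 0.14858526)·55200/982 = 1.7256669.
Sum = 19.102653.
SE = √(19.102653) = 4.3707.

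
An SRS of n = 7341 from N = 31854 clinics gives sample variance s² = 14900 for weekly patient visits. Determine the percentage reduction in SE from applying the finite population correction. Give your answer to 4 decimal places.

12.2764

f = n/N = 7341/31854 = 0.23045771.
SE_no-fpc = √(s²/n) = 1.4246741; SE_fpc = √((1−f)s²/n) = 1.2497748.
Ratio = √(1−f) = 0.87723559. Reduction = 100·(1 − 0.87723559) = 12.2764%.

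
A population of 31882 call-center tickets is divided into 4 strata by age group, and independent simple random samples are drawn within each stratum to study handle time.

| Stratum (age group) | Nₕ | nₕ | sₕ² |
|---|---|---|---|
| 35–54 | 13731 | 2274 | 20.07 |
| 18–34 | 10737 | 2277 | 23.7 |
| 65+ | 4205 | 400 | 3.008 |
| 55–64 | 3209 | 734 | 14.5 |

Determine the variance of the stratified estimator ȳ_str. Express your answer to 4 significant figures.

0.002569

Var(ȳ_str) = Σₕ Wₕ²(1 − fₕ)sₕ²/nₕ with Wₕ = Nₕ/N, N = 31882.
35–54: Wₕ = 0.43068189; term = 0.43068189²·(1 − 0.16561066)·20.07/2274 = 0.0013659628.
18–34: Wₕ = 0.33677310; term = 0.33677310²·(1 − 0.21207041)·23.7/2277 = 9.3013828 × 10^-4.
65+: Wₕ = 0.13189260; term = 0.13189260²·(1 − 0.09512485)·3.008/400 = 1.1837156 × 10^-4.
55–64: Wₕ = 0.10065241; term = 0.10065241²·(1 − 0.22873169)·14.5/734 = 1.5435679 × 10^-4.
Sum = 0.0025688294.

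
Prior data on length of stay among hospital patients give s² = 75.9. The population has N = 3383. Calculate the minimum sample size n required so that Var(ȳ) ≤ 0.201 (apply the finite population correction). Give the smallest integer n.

340

Without fpc, n₀ = s²/D = 75.9/0.201 = 377.6119.
With fpc, (1 − n/N)·s²/n ≤ D requires n ≥ n₀/(1 + n₀/N) = 377.6119/(1 + 377.6119/3383) = 339.6950.
Rounding up, n = 340.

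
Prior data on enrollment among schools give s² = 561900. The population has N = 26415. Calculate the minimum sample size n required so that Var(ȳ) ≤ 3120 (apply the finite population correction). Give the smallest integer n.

179

Without fpc, n₀ = s²/D = 561900/3120 = 180.0962.
With fpc, (1 − n/N)·s²/n ≤ D requires n ≥ n₀/(1 + n₀/N) = 180.0962/(1 + 180.0962/26415) = 178.8766.
Rounding up, n = 179.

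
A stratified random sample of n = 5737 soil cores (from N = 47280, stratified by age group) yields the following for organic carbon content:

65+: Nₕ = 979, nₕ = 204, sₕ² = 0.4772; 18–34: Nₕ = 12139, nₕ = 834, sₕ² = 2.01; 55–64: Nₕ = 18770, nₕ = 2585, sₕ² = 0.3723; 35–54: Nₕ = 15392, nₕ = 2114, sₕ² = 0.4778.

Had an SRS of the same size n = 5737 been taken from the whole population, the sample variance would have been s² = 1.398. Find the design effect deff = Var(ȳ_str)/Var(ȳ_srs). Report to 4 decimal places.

Var(ȳ_str) = Σ Wₕ²(1−fₕ)sₕ²/nₕ with Wₕ = Nₕ/47280:
  65+: (979/47280)²·(1−204/979)·0.4772/204 = 7.9396202 × 10^-7
  18–34: (12139/47280)²·(1−834/12139)·2.01/834 = 1.4795463 × 10^-4
  55–64: (18770/47280)²·(1−2585/18770)·0.3723/2585 = 1.9572871 × 10^-5
  35–54: (15392/47280)²·(1−2114/15392)·0.4778/2114 = 2.0663979 × 10^-5
  → Var(ȳ_str) = 1.8898544 × 10^-4.
Var(ȳ_srs) = (1 − 5737/47280)·1.398/5737 = 2.1411284 × 10^-4.
deff = (1.8898544 × 10^-4) / (2.1411284 × 10^-4) = 0.8826.

0.8826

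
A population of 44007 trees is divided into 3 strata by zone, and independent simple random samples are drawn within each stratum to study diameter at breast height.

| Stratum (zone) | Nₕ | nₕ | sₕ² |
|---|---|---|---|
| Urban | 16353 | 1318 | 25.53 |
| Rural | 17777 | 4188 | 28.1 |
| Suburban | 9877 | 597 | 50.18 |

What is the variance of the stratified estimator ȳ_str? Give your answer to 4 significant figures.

Var(ȳ_str) = Σₕ Wₕ²(1 − fₕ)sₕ²/nₕ with Wₕ = Nₕ/N, N = 44007.
Urban: Wₕ = 0.37159997; term = 0.37159997²·(1 − 0.08059683)·25.53/1318 = 0.0024591938.
Rural: Wₕ = 0.40395846; term = 0.40395846²·(1 − 0.23558531)·28.1/4188 = 8.3695497 × 10^-4.
Suburban: Wₕ = 0.22444157; term = 0.22444157²·(1 − 0.06044345)·50.18/597 = 0.0039781928.
Sum = 0.0072743416.

0.007274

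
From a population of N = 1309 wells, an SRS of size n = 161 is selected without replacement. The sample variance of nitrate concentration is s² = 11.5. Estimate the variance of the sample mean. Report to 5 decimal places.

0.06264

Under SRS without replacement, Var(ȳ) = (1 − f)·s²/n with f = n/N = 161/1309 = 0.12299465.
Var(ȳ) = (1 − 0.12299465)·11.5/161 = 0.87700535·0.071428571 = 0.062643239.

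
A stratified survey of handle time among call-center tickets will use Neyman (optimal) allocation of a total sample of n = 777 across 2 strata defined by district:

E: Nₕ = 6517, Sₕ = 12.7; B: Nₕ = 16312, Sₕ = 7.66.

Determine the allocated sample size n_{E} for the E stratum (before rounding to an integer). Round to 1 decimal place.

309.6

Neyman allocation: nₕ = n·NₕSₕ / Σⱼ NⱼSⱼ.
Σ NⱼSⱼ = 6517·12.7 + 16312·7.66 = 207715.82.
n_{E} = 777·6517·12.7 / 207715.82 = 309.6.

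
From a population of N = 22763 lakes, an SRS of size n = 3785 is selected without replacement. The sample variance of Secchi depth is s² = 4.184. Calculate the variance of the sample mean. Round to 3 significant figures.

Under SRS without replacement, Var(ȳ) = (1 − f)·s²/n with f = n/N = 3785/22763 = 0.16627861.
Var(ȳ) = (1 − 0.16627861)·4.184/3785 = 0.83372139·0.0011054161 = 9.2160906 × 10^-4.

9.22 × 10^-4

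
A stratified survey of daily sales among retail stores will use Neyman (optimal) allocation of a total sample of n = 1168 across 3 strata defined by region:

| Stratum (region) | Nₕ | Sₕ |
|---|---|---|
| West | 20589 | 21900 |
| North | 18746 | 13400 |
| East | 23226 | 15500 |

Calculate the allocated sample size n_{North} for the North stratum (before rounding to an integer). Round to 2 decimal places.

276.24

Neyman allocation: nₕ = n·NₕSₕ / Σⱼ NⱼSⱼ.
Σ NⱼSⱼ = 20589·21900 + 18746·13400 + 23226·15500 = 1.0620985 × 10^9.
n_{North} = 1168·18746·13400 / (1.0620985 × 10^9) = 276.24.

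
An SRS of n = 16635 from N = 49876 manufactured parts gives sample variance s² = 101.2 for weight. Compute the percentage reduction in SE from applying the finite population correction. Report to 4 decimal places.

18.3622

f = n/N = 16635/49876 = 0.33352715.
SE_no-fpc = √(s²/n) = 0.077997171; SE_fpc = √((1−f)s²/n) = 0.063675166.
Ratio = √(1−f) = 0.81637789. Reduction = 100·(1 − 0.81637789) = 18.3622%.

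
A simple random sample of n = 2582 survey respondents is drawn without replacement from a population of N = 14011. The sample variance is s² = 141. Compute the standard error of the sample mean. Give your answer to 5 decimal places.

0.21106

Under SRS without replacement, Var(ȳ) = (1 − f)·s²/n with f = n/N = 2582/14011 = 0.18428378.
Var(ȳ) = (1 − 0.18428378)·141/2582 = 0.81571622·0.05460883 = 0.044545309.
SE(ȳ) = √(0.044545309) = 0.21106.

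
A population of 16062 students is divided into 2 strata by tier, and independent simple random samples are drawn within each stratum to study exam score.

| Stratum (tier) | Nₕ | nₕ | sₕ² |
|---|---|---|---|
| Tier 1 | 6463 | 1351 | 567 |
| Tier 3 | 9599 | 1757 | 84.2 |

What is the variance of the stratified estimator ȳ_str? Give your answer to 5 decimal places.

Var(ȳ_str) = Σₕ Wₕ²(1 − fₕ)sₕ²/nₕ with Wₕ = Nₕ/N, N = 16062.
Tier 1: Wₕ = 0.40237828; term = 0.40237828²·(1 − 0.20903605)·567/1351 = 0.053746906.
Tier 3: Wₕ = 0.59762172; term = 0.59762172²·(1 − 0.18303990)·84.2/1757 = 0.013982793.
Sum = 0.067729699.

0.06773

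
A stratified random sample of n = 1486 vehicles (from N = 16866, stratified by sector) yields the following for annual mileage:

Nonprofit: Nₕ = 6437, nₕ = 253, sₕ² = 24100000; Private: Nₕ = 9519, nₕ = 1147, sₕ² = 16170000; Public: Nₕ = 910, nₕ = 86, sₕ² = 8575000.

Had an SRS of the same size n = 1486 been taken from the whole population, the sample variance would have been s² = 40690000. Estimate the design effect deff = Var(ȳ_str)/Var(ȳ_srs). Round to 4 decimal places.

Var(ȳ_str) = Σ Wₕ²(1−fₕ)sₕ²/nₕ with Wₕ = Nₕ/16866:
  Nonprofit: (6437/16866)²·(1−253/6437)·24100000/253 = 13329.852
  Private: (9519/16866)²·(1−1147/9519)·16170000/1147 = 3949.5076
  Public: (910/16866)²·(1−86/910)·8575000/86 = 262.83312
  → Var(ȳ_str) = 17542.193.
Var(ȳ_srs) = (1 − 1486/16866)·40690000/1486 = 24969.688.
deff = 17542.193 / 24969.688 = 0.7025.

0.7025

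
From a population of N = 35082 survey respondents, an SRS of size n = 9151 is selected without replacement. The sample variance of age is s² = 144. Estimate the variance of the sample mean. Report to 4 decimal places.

0.0116

Under SRS without replacement, Var(ȳ) = (1 − f)·s²/n with f = n/N = 9151/35082 = 0.26084602.
Var(ȳ) = (1 − 0.26084602)·144/9151 = 0.73915398·0.015735985 = 0.011631316.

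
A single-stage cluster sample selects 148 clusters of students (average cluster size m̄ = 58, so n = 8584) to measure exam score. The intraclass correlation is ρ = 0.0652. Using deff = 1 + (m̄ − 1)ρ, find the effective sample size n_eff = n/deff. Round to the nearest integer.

1820

deff = 1 + (58 − 1)·0.0652 = 1 + 3.7164 = 4.7164.
n_eff = 8584 / 4.7164 = 1820.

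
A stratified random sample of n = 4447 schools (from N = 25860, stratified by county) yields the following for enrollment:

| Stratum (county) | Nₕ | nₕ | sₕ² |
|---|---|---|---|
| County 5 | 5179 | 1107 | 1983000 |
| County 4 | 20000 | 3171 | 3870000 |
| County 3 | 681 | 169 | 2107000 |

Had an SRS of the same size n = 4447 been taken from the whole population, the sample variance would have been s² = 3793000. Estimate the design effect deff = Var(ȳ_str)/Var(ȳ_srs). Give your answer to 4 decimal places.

0.9589

Var(ȳ_str) = Σ Wₕ²(1−fₕ)sₕ²/nₕ with Wₕ = Nₕ/25860:
  County 5: (5179/25860)²·(1−1107/5179)·1983000/1107 = 56.490021
  County 4: (20000/25860)²·(1−3171/20000)·3870000/3171 = 614.25116
  County 3: (681/25860)²·(1−169/681)·2107000/169 = 6.5003668
  → Var(ȳ_str) = 677.24155.
Var(ȳ_srs) = (1 − 4447/25860)·3793000/4447 = 706.26016.
deff = 677.24155 / 706.26016 = 0.9589.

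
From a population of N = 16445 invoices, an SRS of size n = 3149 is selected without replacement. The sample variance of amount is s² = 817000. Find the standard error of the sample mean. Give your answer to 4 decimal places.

Under SRS without replacement, Var(ȳ) = (1 − f)·s²/n with f = n/N = 3149/16445 = 0.19148677.
Var(ȳ) = (1 − 0.19148677)·817000/3149 = 0.80851323·259.44744 = 209.76669.
SE(ȳ) = √(209.76669) = 14.4833.

14.4833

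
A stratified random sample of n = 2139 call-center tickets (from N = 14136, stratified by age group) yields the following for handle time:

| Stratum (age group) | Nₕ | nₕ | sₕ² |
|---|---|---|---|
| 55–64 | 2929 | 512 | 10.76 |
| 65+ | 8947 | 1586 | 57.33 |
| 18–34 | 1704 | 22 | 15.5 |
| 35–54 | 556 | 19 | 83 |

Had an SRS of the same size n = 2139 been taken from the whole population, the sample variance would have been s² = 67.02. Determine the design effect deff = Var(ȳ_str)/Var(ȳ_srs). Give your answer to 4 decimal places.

1.1015

Var(ȳ_str) = Σ Wₕ²(1−fₕ)sₕ²/nₕ with Wₕ = Nₕ/14136:
  55–64: (2929/14136)²·(1−512/2929)·10.76/512 = 7.4453524 × 10^-4
  65+: (8947/14136)²·(1−1586/8947)·57.33/1586 = 0.011913516
  18–34: (1704/14136)²·(1−22/1704)·15.5/22 = 0.010105354
  35–54: (556/14136)²·(1−19/556)·83/19 = 0.0065271034
  → Var(ȳ_str) = 0.029290509.
Var(ȳ_srs) = (1 − 2139/14136)·67.02/2139 = 0.026591312.
deff = 0.029290509 / 0.026591312 = 1.1015.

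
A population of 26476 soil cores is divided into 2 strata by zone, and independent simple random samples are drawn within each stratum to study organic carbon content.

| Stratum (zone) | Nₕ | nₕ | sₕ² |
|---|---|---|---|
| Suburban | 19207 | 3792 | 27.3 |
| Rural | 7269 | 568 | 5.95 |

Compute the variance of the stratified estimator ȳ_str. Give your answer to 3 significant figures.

Var(ȳ_str) = Σₕ Wₕ²(1 − fₕ)sₕ²/nₕ with Wₕ = Nₕ/N, N = 26476.
Suburban: Wₕ = 0.72544946; term = 0.72544946²·(1 − 0.19742802)·27.3/3792 = 0.0030408335.
Rural: Wₕ = 0.27455054; term = 0.27455054²·(1 − 0.07814005)·5.95/568 = 7.2791081 × 10^-4.
Sum = 0.0037687443.

0.00377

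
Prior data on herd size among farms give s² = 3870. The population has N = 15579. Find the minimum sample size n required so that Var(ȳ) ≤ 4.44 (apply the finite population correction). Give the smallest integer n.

Without fpc, n₀ = s²/D = 3870/4.44 = 871.6216.
With fpc, (1 − n/N)·s²/n ≤ D requires n ≥ n₀/(1 + n₀/N) = 871.6216/(1 + 871.6216/15579) = 825.4395.
Rounding up, n = 826.

826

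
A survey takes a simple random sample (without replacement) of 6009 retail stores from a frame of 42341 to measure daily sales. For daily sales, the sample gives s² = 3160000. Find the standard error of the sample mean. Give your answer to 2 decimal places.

Under SRS without replacement, Var(ȳ) = (1 − f)·s²/n with f = n/N = 6009/42341 = 0.14191918.
Var(ȳ) = (1 − 0.14191918)·3160000/6009 = 0.85808082·525.87785 = 451.2457.
SE(ȳ) = √(451.2457) = 21.24.

21.24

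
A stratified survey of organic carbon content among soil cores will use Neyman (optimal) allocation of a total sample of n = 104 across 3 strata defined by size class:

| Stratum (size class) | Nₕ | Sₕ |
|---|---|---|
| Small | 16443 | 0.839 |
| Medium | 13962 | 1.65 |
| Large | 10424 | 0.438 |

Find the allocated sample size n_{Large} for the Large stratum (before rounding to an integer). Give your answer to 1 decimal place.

11.5

Neyman allocation: nₕ = n·NₕSₕ / Σⱼ NⱼSⱼ.
Σ NⱼSⱼ = 16443·0.839 + 13962·1.65 + 10424·0.438 = 41398.689.
n_{Large} = 104·10424·0.438 / 41398.689 = 11.5.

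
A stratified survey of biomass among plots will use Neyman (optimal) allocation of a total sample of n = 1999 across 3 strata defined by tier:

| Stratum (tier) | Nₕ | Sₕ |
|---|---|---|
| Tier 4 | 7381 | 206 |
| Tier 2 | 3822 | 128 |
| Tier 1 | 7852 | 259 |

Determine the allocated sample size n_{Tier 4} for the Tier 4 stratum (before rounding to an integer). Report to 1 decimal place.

Neyman allocation: nₕ = n·NₕSₕ / Σⱼ NⱼSⱼ.
Σ NⱼSⱼ = 7381·206 + 3822·128 + 7852·259 = 4.04337 × 10^6.
n_{Tier 4} = 1999·7381·206 / (4.04337 × 10^6) = 751.7.

751.7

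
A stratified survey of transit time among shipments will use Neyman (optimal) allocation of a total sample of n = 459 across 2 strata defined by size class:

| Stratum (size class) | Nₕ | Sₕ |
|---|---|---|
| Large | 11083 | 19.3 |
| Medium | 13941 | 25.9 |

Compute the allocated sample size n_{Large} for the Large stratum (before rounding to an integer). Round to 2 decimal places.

Neyman allocation: nₕ = n·NₕSₕ / Σⱼ NⱼSⱼ.
Σ NⱼSⱼ = 11083·19.3 + 13941·25.9 = 574973.8.
n_{Large} = 459·11083·19.3 / 574973.8 = 170.76.

170.76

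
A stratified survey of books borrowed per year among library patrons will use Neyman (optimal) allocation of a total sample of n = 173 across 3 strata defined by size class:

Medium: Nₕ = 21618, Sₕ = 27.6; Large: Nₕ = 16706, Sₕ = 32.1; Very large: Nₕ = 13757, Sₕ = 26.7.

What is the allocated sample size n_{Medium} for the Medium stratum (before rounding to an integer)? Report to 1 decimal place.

68.8

Neyman allocation: nₕ = n·NₕSₕ / Σⱼ NⱼSⱼ.
Σ NⱼSⱼ = 21618·27.6 + 16706·32.1 + 13757·26.7 = 1.5002313 × 10^6.
n_{Medium} = 173·21618·27.6 / (1.5002313 × 10^6) = 68.8.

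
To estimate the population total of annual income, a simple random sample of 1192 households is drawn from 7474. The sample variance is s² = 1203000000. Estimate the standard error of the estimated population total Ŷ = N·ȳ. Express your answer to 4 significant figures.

Var(Ŷ) = N²·Var(ȳ) = N²·(1 − n/N)·s²/n.
f = 1192/7474 = 0.15948622; Var(ȳ) = 0.84051378·1203000000/1192 = 848270.2.
Var(Ŷ) = 7474² · 848270.2 = 4.7384947 × 10^13.
SE(Ŷ) = √(4.7384947 × 10^13) = 6.884 × 10^6.

6.884 × 10^6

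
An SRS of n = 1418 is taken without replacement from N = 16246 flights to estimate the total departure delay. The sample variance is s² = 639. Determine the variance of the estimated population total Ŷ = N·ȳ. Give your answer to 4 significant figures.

1.086 × 10^8

Var(Ŷ) = N²·Var(ȳ) = N²·(1 − n/N)·s²/n.
f = 1418/16246 = 0.08728302; Var(ȳ) = 0.91271698·639/1418 = 0.41130194.
Var(Ŷ) = 16246² · 0.41130194 = 1.0855596 × 10^8.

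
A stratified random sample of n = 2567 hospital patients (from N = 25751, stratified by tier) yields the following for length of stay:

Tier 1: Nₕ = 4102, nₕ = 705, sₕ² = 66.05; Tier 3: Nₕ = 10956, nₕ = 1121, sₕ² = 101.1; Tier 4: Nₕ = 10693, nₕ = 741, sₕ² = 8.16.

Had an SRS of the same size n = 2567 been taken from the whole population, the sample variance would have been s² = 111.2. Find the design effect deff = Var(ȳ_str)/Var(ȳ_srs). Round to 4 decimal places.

Var(ȳ_str) = Σ Wₕ²(1−fₕ)sₕ²/nₕ with Wₕ = Nₕ/25751:
  Tier 1: (4102/25751)²·(1−705/4102)·66.05/705 = 0.0019687325
  Tier 3: (10956/25751)²·(1−1121/10956)·101.1/1121 = 0.014654929
  Tier 4: (10693/25751)²·(1−741/10693)·8.16/741 = 0.0017672325
  → Var(ȳ_str) = 0.018390894.
Var(ȳ_srs) = (1 − 2567/25751)·111.2/2567 = 0.039000771.
deff = 0.018390894 / 0.039000771 = 0.4716.

0.4716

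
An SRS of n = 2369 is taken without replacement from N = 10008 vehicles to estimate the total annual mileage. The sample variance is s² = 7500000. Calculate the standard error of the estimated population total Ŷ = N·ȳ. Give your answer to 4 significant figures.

492000

Var(Ŷ) = N²·Var(ȳ) = N²·(1 − n/N)·s²/n.
f = 2369/10008 = 0.23671063; Var(ȳ) = 0.76328937·7500000/2369 = 2416.4923.
Var(Ŷ) = 10008² · 2416.4923 = 2.4203602 × 10^11.
SE(Ŷ) = √(2.4203602 × 10^11) = 492000.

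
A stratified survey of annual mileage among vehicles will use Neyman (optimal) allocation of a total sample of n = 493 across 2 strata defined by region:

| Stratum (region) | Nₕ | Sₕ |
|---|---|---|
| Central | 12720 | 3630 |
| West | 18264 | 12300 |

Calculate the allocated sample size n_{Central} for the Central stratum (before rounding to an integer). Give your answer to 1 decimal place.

84.1

Neyman allocation: nₕ = n·NₕSₕ / Σⱼ NⱼSⱼ.
Σ NⱼSⱼ = 12720·3630 + 18264·12300 = 2.708208 × 10^8.
n_{Central} = 493·12720·3630 / (2.708208 × 10^8) = 84.1.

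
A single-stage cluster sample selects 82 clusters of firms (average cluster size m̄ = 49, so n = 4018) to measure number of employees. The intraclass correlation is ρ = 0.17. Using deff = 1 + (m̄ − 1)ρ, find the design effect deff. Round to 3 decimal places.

9.160

deff = 1 + (49 − 1)·0.17 = 1 + 8.16 = 9.16.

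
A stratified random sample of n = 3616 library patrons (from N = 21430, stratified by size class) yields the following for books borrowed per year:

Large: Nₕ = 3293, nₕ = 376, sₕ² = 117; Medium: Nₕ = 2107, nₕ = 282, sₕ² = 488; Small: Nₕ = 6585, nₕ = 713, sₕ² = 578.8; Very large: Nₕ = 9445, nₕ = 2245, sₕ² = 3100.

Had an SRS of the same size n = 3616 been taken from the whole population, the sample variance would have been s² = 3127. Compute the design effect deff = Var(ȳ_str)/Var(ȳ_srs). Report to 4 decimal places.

0.4087

Var(ȳ_str) = Σ Wₕ²(1−fₕ)sₕ²/nₕ with Wₕ = Nₕ/21430:
  Large: (3293/21430)²·(1−376/3293)·117/376 = 0.0065085139
  Medium: (2107/21430)²·(1−282/2107)·488/282 = 0.014489513
  Small: (6585/21430)²·(1−713/6585)·578.8/713 = 0.068349679
  Very large: (9445/21430)²·(1−2245/9445)·3100/2245 = 0.20447276
  → Var(ȳ_str) = 0.29382047.
Var(ȳ_srs) = (1 − 3616/21430)·3127/3616 = 0.71885076.
deff = 0.29382047 / 0.71885076 = 0.4087.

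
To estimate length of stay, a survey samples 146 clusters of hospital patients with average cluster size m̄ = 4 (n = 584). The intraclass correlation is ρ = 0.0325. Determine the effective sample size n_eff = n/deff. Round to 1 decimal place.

deff = 1 + (4 − 1)·0.0325 = 1 + 0.0975 = 1.0975.
n_eff = 584 / 1.0975 = 532.1.

532.1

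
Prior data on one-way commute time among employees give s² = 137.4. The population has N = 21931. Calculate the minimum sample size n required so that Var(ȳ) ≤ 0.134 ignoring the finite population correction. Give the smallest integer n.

1026

Without fpc, n₀ = s²/D = 137.4/0.134 = 1025.3731.
Rounding up, n = 1026.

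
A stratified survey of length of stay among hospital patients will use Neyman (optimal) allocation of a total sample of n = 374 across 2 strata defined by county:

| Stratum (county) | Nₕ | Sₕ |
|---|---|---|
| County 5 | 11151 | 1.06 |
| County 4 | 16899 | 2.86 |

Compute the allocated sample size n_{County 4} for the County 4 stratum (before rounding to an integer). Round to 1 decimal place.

Neyman allocation: nₕ = n·NₕSₕ / Σⱼ NⱼSⱼ.
Σ NⱼSⱼ = 11151·1.06 + 16899·2.86 = 60151.2.
n_{County 4} = 374·16899·2.86 / 60151.2 = 300.5.

300.5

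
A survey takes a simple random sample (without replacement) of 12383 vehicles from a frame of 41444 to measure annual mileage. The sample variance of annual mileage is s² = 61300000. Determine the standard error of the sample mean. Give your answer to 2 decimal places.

58.92

Under SRS without replacement, Var(ȳ) = (1 − f)·s²/n with f = n/N = 12383/41444 = 0.29878873.
Var(ȳ) = (1 − 0.29878873)·61300000/12383 = 0.70121127·4950.3351 = 3471.2308.
SE(ȳ) = √(3471.2308) = 58.92.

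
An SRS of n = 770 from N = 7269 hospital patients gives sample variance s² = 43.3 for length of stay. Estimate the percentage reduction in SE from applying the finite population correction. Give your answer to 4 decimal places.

f = n/N = 770/7269 = 0.10592929.
SE_no-fpc = √(s²/n) = 0.2371366; SE_fpc = √((1−f)s²/n) = 0.22422525.
Ratio = √(1−f) = 0.94555312. Reduction = 100·(1 − 0.94555312) = 5.4447%.

5.4447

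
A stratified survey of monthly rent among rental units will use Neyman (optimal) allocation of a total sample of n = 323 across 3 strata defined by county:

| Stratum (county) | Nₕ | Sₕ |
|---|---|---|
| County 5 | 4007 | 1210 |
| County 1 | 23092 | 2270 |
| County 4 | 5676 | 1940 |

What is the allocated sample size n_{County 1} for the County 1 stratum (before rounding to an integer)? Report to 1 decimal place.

Neyman allocation: nₕ = n·NₕSₕ / Σⱼ NⱼSⱼ.
Σ NⱼSⱼ = 4007·1210 + 23092·2270 + 5676·1940 = 6.827875 × 10^7.
n_{County 1} = 323·23092·2270 / (6.827875 × 10^7) = 248.0.

248.0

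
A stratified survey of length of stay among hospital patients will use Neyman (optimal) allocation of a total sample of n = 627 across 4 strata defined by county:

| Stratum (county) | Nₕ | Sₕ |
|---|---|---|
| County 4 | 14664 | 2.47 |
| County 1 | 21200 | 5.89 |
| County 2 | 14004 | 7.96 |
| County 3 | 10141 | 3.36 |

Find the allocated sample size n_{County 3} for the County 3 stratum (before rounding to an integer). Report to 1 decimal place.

69.7

Neyman allocation: nₕ = n·NₕSₕ / Σⱼ NⱼSⱼ.
Σ NⱼSⱼ = 14664·2.47 + 21200·5.89 + 14004·7.96 + 10141·3.36 = 306633.68.
n_{County 3} = 627·10141·3.36 / 306633.68 = 69.7.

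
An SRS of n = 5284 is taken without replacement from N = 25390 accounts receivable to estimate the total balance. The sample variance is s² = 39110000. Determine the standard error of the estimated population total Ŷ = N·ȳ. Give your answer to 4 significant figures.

Var(Ŷ) = N²·Var(ȳ) = N²·(1 − n/N)·s²/n.
f = 5284/25390 = 0.20811343; Var(ȳ) = 0.79188657·39110000/5284 = 5861.2195.
Var(Ŷ) = 25390² · 5861.2195 = 3.7784475 × 10^12.
SE(Ŷ) = √(3.7784475 × 10^12) = 1.944 × 10^6.

1.944 × 10^6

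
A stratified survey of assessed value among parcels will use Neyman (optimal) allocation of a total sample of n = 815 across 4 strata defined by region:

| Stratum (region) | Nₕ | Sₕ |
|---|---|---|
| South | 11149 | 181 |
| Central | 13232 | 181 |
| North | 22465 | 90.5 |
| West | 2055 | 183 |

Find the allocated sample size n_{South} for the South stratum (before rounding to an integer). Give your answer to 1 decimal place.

Neyman allocation: nₕ = n·NₕSₕ / Σⱼ NⱼSⱼ.
Σ NⱼSⱼ = 11149·181 + 13232·181 + 22465·90.5 + 2055·183 = 6.8221085 × 10^6.
n_{South} = 815·11149·181 / (6.8221085 × 10^6) = 241.1.

241.1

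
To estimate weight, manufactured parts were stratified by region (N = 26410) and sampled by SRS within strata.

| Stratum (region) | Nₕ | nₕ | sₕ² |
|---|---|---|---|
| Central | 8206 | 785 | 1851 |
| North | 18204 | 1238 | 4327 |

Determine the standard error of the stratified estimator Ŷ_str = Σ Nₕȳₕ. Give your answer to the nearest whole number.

Var(Ŷ_str) = Σₕ Nₕ²(1 − fₕ)sₕ²/nₕ.
Central: 8206²·(1 − 785/8206)·1851/785 = 1.4359215 × 10^8.
North: 18204²·(1 − 1238/18204)·4327/1238 = 1.0794749 × 10^9.
Sum = 1.2230671 × 10^9.
SE = √(1.2230671 × 10^9) = 34972.

34972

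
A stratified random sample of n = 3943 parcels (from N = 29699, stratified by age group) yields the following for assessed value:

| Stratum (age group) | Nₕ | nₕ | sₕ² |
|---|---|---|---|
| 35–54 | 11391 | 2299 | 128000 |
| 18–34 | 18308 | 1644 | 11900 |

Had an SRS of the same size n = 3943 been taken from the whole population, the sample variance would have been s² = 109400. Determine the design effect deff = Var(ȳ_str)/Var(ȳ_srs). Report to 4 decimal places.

0.3757

Var(ȳ_str) = Σ Wₕ²(1−fₕ)sₕ²/nₕ with Wₕ = Nₕ/29699:
  35–54: (11391/29699)²·(1−2299/11391)·128000/2299 = 6.5374537
  18–34: (18308/29699)²·(1−1644/18308)·11900/1644 = 2.5036963
  → Var(ȳ_str) = 9.04115.
Var(ȳ_srs) = (1 − 3943/29699)·109400/3943 = 24.061746.
deff = 9.04115 / 24.061746 = 0.3757.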